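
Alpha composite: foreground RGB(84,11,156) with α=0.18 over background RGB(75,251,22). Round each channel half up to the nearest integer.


C = α×F + (1-α)×B, with 1-α = 0.82
R: 0.18×84 + 0.82×75 = 15.12 + 61.50 = 76.62 → 77
G: 0.18×11 + 0.82×251 = 1.98 + 205.82 = 207.80 → 208
B: 0.18×156 + 0.82×22 = 28.08 + 18.04 = 46.12 → 46
= RGB(77, 208, 46)


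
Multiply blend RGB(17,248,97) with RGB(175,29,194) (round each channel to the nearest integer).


Multiply: C = A×B/255, rounded to nearest integer
R: 17×175/255 = 2975/255 ≈ 11.667 → 12
G: 248×29/255 = 7192/255 ≈ 28.204 → 28
B: 97×194/255 = 18818/255 ≈ 73.796 → 74
= RGB(12, 28, 74)


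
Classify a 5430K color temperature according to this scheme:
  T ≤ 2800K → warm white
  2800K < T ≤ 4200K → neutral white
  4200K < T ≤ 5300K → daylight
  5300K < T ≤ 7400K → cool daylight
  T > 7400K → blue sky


Temperature: 5430K
5300K < 5430K ≤ 7400K → cool daylight
Classification: cool daylight


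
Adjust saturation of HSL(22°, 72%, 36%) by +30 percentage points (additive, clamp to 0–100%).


Original S = 72%
Adjustment = +30 percentage points
New S = 72 + (30) = 102
Clamp to [0, 100] → 100
= HSL(22°, 100%, 36%)


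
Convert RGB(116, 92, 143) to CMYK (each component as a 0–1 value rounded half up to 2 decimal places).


R'=116/255≈0.4549, G'=92/255≈0.3608, B'=143/255≈0.5608
K = 1 - max(R',G',B') = 1 - 143/255 = 112/255 = 0.43921… → 0.44
(1-R'-K)/(1-K) simplifies to (max-R)/max with max = 143:
C = (143-116)/143 = 27/143 = 0.18881… → 0.19
M = (143-92)/143 = 51/143 = 0.35664… → 0.36
Y = (143-143)/143 = 0/143 = 0 → 0.00
= CMYK(0.19, 0.36, 0.00, 0.44)


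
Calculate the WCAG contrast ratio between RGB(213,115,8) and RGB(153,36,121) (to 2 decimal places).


Linearize each sRGB channel c=v/255: c/12.92 if c ≤ 0.04045 else ((c+0.055)/1.055)^2.4
L = 0.2126×R_lin + 0.7152×G_lin + 0.0722×B_lin
Color 1 (213,115,8):
  R=213: 213/255≈0.8353 > 0.04045 → ((0.8353+0.055)/1.055)^2.4 ≈ 0.66539
  G=115: 115/255≈0.4510 > 0.04045 → ((0.4510+0.055)/1.055)^2.4 ≈ 0.17144
  B=8: 8/255≈0.0314 ≤ 0.04045 → 0.0314/12.92 ≈ 0.00243
  L1 = 0.2126×0.66539 + 0.7152×0.17144 + 0.0722×0.00243 ≈ 0.26425
Color 2 (153,36,121):
  R=153: 153/255≈0.6000 > 0.04045 → ((0.6000+0.055)/1.055)^2.4 ≈ 0.31855
  G=36: 36/255≈0.1412 > 0.04045 → ((0.1412+0.055)/1.055)^2.4 ≈ 0.01764
  B=121: 121/255≈0.4745 > 0.04045 → ((0.4745+0.055)/1.055)^2.4 ≈ 0.19120
  L2 = 0.2126×0.31855 + 0.7152×0.01764 + 0.0722×0.19120 ≈ 0.09415
Lighter = 0.26425, Darker = 0.09415
Ratio = (L_lighter + 0.05) / (L_darker + 0.05)
Ratio = (0.26425 + 0.05) / (0.09415 + 0.05) = 0.31425 / 0.14415 ≈ 2.1801
Ratio ≈ 2.18:1


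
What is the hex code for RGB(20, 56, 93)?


R = 20 → 14 (hex)
G = 56 → 38 (hex)
B = 93 → 5D (hex)
Hex = #14385D


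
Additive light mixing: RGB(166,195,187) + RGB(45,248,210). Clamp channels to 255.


Additive: each channel = min(255, C₁+C₂)
R: 166+45 = 211 → 211
G: 195+248 = 443 → 255
B: 187+210 = 397 → 255
= RGB(211, 255, 255)


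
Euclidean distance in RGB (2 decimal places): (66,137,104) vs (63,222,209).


d = √[(R₁-R₂)² + (G₁-G₂)² + (B₁-B₂)²]
d = √[(66-63)² + (137-222)² + (104-209)²]
d = √[9 + 7225 + 11025]
d = √18259
d ≈ 135.13


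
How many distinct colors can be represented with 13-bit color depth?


Colors = 2^bits = 2^13
= 8,192 colors


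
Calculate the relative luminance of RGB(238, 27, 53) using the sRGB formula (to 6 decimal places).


Linearize each channel (sRGB transfer function): c = v/255; c_lin = c/12.92 if c ≤ 0.04045, else ((c+0.055)/1.055)^2.4
  R: 238/255 ≈ 0.933333 > 0.04045 → ((0.933333+0.055)/1.055)^2.4 ≈ 0.854993
  G: 27/255 ≈ 0.105882 > 0.04045 → ((0.105882+0.055)/1.055)^2.4 ≈ 0.010960
  B: 53/255 ≈ 0.207843 > 0.04045 → ((0.207843+0.055)/1.055)^2.4 ≈ 0.035601
R_lin = 0.854993, G_lin = 0.010960, B_lin = 0.035601
L = 0.2126×R + 0.7152×G + 0.0722×B
L = 0.2126×0.854993 + 0.7152×0.010960 + 0.0722×0.035601
L ≈ 0.192181


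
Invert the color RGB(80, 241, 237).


Invert: (255-R, 255-G, 255-B)
R: 255-80 = 175
G: 255-241 = 14
B: 255-237 = 18
= RGB(175, 14, 18)


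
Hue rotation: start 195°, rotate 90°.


New hue = (H + rotation) mod 360
New hue = (195 + 90) mod 360
= 285 mod 360
= 285°


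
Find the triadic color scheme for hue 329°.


Triadic: equally spaced at 120° intervals
H1 = 329°
H2 = (329 + 120) mod 360 = 89°
H3 = (329 + 240) mod 360 = 209°
Triadic = 329°, 89°, 209°


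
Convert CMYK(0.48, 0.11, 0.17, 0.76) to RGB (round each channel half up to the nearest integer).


R = 255 × (1-C) × (1-K) = 255 × 0.52 × 0.24 = 31.824 → 32
G = 255 × (1-M) × (1-K) = 255 × 0.89 × 0.24 = 54.468 → 54
B = 255 × (1-Y) × (1-K) = 255 × 0.83 × 0.24 = 50.796 → 51
= RGB(32, 54, 51)


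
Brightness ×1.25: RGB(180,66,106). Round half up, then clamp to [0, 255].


Multiply each channel by 1.25, round half up, clamp to [0, 255]
R: 180×1.25 = 225
G: 66×1.25 = 82.5 → round → 83
B: 106×1.25 = 132.5 → round → 133
= RGB(225, 83, 133)


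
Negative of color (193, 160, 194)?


Invert: (255-R, 255-G, 255-B)
R: 255-193 = 62
G: 255-160 = 95
B: 255-194 = 61
= RGB(62, 95, 61)


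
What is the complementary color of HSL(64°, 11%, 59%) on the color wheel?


Complement = opposite side of color wheel = hue + 180°
H' = (64 + 180) mod 360 = 244°
S and L unchanged.
= HSL(244°, 11%, 59%)


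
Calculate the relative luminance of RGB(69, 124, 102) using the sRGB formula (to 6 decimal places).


Linearize each channel (sRGB transfer function): c = v/255; c_lin = c/12.92 if c ≤ 0.04045, else ((c+0.055)/1.055)^2.4
  R: 69/255 ≈ 0.270588 > 0.04045 → ((0.270588+0.055)/1.055)^2.4 ≈ 0.059511
  G: 124/255 ≈ 0.486275 > 0.04045 → ((0.486275+0.055)/1.055)^2.4 ≈ 0.201556
  B: 102/255 ≈ 0.400000 > 0.04045 → ((0.400000+0.055)/1.055)^2.4 ≈ 0.132868
R_lin = 0.059511, G_lin = 0.201556, B_lin = 0.132868
L = 0.2126×R + 0.7152×G + 0.0722×B
L = 0.2126×0.059511 + 0.7152×0.201556 + 0.0722×0.132868
L ≈ 0.166398


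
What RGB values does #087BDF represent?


08 → 8 (R)
7B → 123 (G)
DF → 223 (B)
= RGB(8, 123, 223)


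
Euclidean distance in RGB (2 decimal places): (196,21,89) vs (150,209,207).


d = √[(R₁-R₂)² + (G₁-G₂)² + (B₁-B₂)²]
d = √[(196-150)² + (21-209)² + (89-207)²]
d = √[2116 + 35344 + 13924]
d = √51384
d ≈ 226.68


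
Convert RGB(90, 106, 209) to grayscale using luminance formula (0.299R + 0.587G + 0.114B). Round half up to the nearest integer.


Gray = 0.299×R + 0.587×G + 0.114×B
Gray = 0.299×90 + 0.587×106 + 0.114×209
Gray = 26.910 + 62.222 + 23.826
Gray = 112.958 → round half up → 113
Gray = 113


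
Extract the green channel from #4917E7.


Color: #4917E7
R = 49 = 73
G = 17 = 23
B = E7 = 231
Green = 23


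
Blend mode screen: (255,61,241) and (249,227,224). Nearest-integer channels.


Screen: C = 255 - (255-A)×(255-B)/255, rounded to nearest integer
R: 255 - (255-255)×(255-249)/255 = 255 - 0/255 ≈ 255 - 0.000 = 255.000 → 255
G: 255 - (255-61)×(255-227)/255 = 255 - 5432/255 ≈ 255 - 21.302 = 233.698 → 234
B: 255 - (255-241)×(255-224)/255 = 255 - 434/255 ≈ 255 - 1.702 = 253.298 → 253
= RGB(255, 234, 253)


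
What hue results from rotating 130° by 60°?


New hue = (H + rotation) mod 360
New hue = (130 + 60) mod 360
= 190 mod 360
= 190°


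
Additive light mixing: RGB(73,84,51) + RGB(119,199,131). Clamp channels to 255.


Additive: each channel = min(255, C₁+C₂)
R: 73+119 = 192 → 192
G: 84+199 = 283 → 255
B: 51+131 = 182 → 182
= RGB(192, 255, 182)


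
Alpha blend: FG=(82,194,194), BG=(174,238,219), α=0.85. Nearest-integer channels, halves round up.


C = α×F + (1-α)×B, with 1-α = 0.15
R: 0.85×82 + 0.15×174 = 69.70 + 26.10 = 95.80 → 96
G: 0.85×194 + 0.15×238 = 164.90 + 35.70 = 200.60 → 201
B: 0.85×194 + 0.15×219 = 164.90 + 32.85 = 197.75 → 198
= RGB(96, 201, 198)


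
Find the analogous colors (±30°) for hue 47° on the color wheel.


Base hue: 47°
Left analog: (47 - 30) mod 360 = 17°
Right analog: (47 + 30) mod 360 = 77°
Analogous hues = 17° and 77°


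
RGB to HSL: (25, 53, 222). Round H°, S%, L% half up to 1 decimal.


Normalize: R'=25/255≈0.0980, G'=53/255≈0.2078, B'=222/255≈0.8706
Max=222/255, Min=25/255, Δ=Max-Min=197/255
L = (Max+Min)/2 = (222+25)/510 = 247/510 = 0.48431… → L = 48.4%
L ≤ 0.5 → S = Δ/(Max+Min) = 197/(222+25) = 197/247 = 0.79757… → S = 79.8%
(the 1/255 factors cancel in S and H, so raw channel differences can be used)
Max is B' → H = 60 × ((R-G)/Δ + 4) = 60 × ((25-53)/197 + 4)
  -28/197 + 4 = -0.1421… + 4 = 3.8578…
  H = 60 × 3.8578… = 231.472…° → H = 231.5°
= HSL(231.5°, 79.8%, 48.4%)


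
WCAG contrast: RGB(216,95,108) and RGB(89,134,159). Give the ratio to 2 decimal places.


Linearize each sRGB channel c=v/255: c/12.92 if c ≤ 0.04045 else ((c+0.055)/1.055)^2.4
L = 0.2126×R_lin + 0.7152×G_lin + 0.0722×B_lin
Color 1 (216,95,108):
  R=216: 216/255≈0.8471 > 0.04045 → ((0.8471+0.055)/1.055)^2.4 ≈ 0.68669
  G=95: 95/255≈0.3725 > 0.04045 → ((0.3725+0.055)/1.055)^2.4 ≈ 0.11444
  B=108: 108/255≈0.4235 > 0.04045 → ((0.4235+0.055)/1.055)^2.4 ≈ 0.14996
  L1 = 0.2126×0.68669 + 0.7152×0.11444 + 0.0722×0.14996 ≈ 0.23866
Color 2 (89,134,159):
  R=89: 89/255≈0.3490 > 0.04045 → ((0.3490+0.055)/1.055)^2.4 ≈ 0.09990
  G=134: 134/255≈0.5255 > 0.04045 → ((0.5255+0.055)/1.055)^2.4 ≈ 0.23840
  B=159: 159/255≈0.6235 > 0.04045 → ((0.6235+0.055)/1.055)^2.4 ≈ 0.34670
  L2 = 0.2126×0.09990 + 0.7152×0.23840 + 0.0722×0.34670 ≈ 0.21677
Lighter = 0.23866, Darker = 0.21677
Ratio = (L_lighter + 0.05) / (L_darker + 0.05)
Ratio = (0.23866 + 0.05) / (0.21677 + 0.05) = 0.28866 / 0.26677 ≈ 1.0820
Ratio ≈ 1.08:1


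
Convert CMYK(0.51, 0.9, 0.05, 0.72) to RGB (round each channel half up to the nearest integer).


R = 255 × (1-C) × (1-K) = 255 × 0.49 × 0.28 = 34.986 → 35
G = 255 × (1-M) × (1-K) = 255 × 0.10 × 0.28 = 7.14 → 7
B = 255 × (1-Y) × (1-K) = 255 × 0.95 × 0.28 = 67.83 → 68
= RGB(35, 7, 68)


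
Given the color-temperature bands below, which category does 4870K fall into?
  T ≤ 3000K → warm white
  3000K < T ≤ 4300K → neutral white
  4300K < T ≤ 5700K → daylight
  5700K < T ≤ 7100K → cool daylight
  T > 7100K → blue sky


Temperature: 4870K
4300K < 4870K ≤ 5700K → daylight
Classification: daylight


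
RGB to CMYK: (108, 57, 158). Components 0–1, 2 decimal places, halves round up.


R'=108/255≈0.4235, G'=57/255≈0.2235, B'=158/255≈0.6196
K = 1 - max(R',G',B') = 1 - 158/255 = 97/255 = 0.38039… → 0.38
(1-R'-K)/(1-K) simplifies to (max-R)/max with max = 158:
C = (158-108)/158 = 50/158 = 0.31645… → 0.32
M = (158-57)/158 = 101/158 = 0.63924… → 0.64
Y = (158-158)/158 = 0/158 = 0 → 0.00
= CMYK(0.32, 0.64, 0.00, 0.38)


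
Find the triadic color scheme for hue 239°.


Triadic: equally spaced at 120° intervals
H1 = 239°
H2 = (239 + 120) mod 360 = 359°
H3 = (239 + 240) mod 360 = 119°
Triadic = 239°, 359°, 119°


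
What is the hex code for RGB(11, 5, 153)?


R = 11 → 0B (hex)
G = 5 → 05 (hex)
B = 153 → 99 (hex)
Hex = #0B0599


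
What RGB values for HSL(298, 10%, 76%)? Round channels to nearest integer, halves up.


H=298°, S=0.10, L=0.76
C = (1-|2L-1|)×S = (1-|0.52|)×0.10 = 0.048
H' = H/60 = 298/60 ≈ 4.9667; X = C×(1-|H' mod 2 - 1|) = 0.0464
m = L - C/2 = 0.76 - 0.024 = 0.736
Sector ⌊H'⌋ = 4 → (R',G',B') = (0.0464, 0.0, 0.048)
RGB = ((R'+m)×255, (G'+m)×255, (B'+m)×255) = (199.512, 187.68, 199.92)
Round half up → RGB(200, 188, 200)


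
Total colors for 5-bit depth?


Colors = 2^bits = 2^5
= 32 colors


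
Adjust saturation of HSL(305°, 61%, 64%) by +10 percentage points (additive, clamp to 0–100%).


Original S = 61%
Adjustment = +10 percentage points
New S = 61 + (10) = 71
Clamp to [0, 100] → 71
= HSL(305°, 71%, 64%)


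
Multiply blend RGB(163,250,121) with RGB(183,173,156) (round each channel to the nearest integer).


Multiply: C = A×B/255, rounded to nearest integer
R: 163×183/255 = 29829/255 ≈ 116.976 → 117
G: 250×173/255 = 43250/255 ≈ 169.608 → 170
B: 121×156/255 = 18876/255 ≈ 74.024 → 74
= RGB(117, 170, 74)


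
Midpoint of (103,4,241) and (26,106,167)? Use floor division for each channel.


Midpoint: each channel = ⌊(C₁+C₂)/2⌋
R: ⌊(103+26)/2⌋ = 64
G: ⌊(4+106)/2⌋ = 55
B: ⌊(241+167)/2⌋ = 204
= RGB(64, 55, 204)


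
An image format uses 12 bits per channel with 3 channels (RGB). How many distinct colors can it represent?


Total bits = 12 bits/channel × 3 channels = 36 bits
Distinct colors = 2^36
= 68,719,476,736 colors


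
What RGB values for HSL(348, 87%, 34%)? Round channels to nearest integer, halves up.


H=348°, S=0.87, L=0.34
C = (1-|2L-1|)×S = (1-|-0.32|)×0.87 = 0.5916
H' = H/60 = 348/60 ≈ 5.8000; X = C×(1-|H' mod 2 - 1|) = 0.11832
m = L - C/2 = 0.34 - 0.2958 = 0.0442
Sector ⌊H'⌋ = 5 → (R',G',B') = (0.5916, 0.0, 0.11832)
RGB = ((R'+m)×255, (G'+m)×255, (B'+m)×255) = (162.129, 11.271, 41.4426)
Round half up → RGB(162, 11, 41)


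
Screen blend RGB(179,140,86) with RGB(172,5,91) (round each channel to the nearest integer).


Screen: C = 255 - (255-A)×(255-B)/255, rounded to nearest integer
R: 255 - (255-179)×(255-172)/255 = 255 - 6308/255 ≈ 255 - 24.737 = 230.263 → 230
G: 255 - (255-140)×(255-5)/255 = 255 - 28750/255 ≈ 255 - 112.745 = 142.255 → 142
B: 255 - (255-86)×(255-91)/255 = 255 - 27716/255 ≈ 255 - 108.690 = 146.310 → 146
= RGB(230, 142, 146)


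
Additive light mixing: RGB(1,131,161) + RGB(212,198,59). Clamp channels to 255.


Additive: each channel = min(255, C₁+C₂)
R: 1+212 = 213 → 213
G: 131+198 = 329 → 255
B: 161+59 = 220 → 220
= RGB(213, 255, 220)


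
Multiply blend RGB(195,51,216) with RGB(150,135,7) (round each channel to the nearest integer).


Multiply: C = A×B/255, rounded to nearest integer
R: 195×150/255 = 29250/255 ≈ 114.706 → 115
G: 51×135/255 = 6885/255 ≈ 27.000 → 27
B: 216×7/255 = 1512/255 ≈ 5.929 → 6
= RGB(115, 27, 6)


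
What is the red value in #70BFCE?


Color: #70BFCE
R = 70 = 112
G = BF = 191
B = CE = 206
Red = 112


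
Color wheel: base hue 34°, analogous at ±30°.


Base hue: 34°
Left analog: (34 - 30) mod 360 = 4°
Right analog: (34 + 30) mod 360 = 64°
Analogous hues = 4° and 64°


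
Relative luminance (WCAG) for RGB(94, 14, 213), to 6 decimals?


Linearize each channel (sRGB transfer function): c = v/255; c_lin = c/12.92 if c ≤ 0.04045, else ((c+0.055)/1.055)^2.4
  R: 94/255 ≈ 0.368627 > 0.04045 → ((0.368627+0.055)/1.055)^2.4 ≈ 0.111932
  G: 14/255 ≈ 0.054902 > 0.04045 → ((0.054902+0.055)/1.055)^2.4 ≈ 0.004391
  B: 213/255 ≈ 0.835294 > 0.04045 → ((0.835294+0.055)/1.055)^2.4 ≈ 0.665387
R_lin = 0.111932, G_lin = 0.004391, B_lin = 0.665387
L = 0.2126×R + 0.7152×G + 0.0722×B
L = 0.2126×0.111932 + 0.7152×0.004391 + 0.0722×0.665387
L ≈ 0.074979


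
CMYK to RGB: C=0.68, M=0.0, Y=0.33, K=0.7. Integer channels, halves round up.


R = 255 × (1-C) × (1-K) = 255 × 0.32 × 0.30 = 24.48 → 24
G = 255 × (1-M) × (1-K) = 255 × 1.00 × 0.30 = 76.5 → 77
B = 255 × (1-Y) × (1-K) = 255 × 0.67 × 0.30 = 51.255 → 51
= RGB(24, 77, 51)


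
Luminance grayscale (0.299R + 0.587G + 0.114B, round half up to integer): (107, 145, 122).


Gray = 0.299×R + 0.587×G + 0.114×B
Gray = 0.299×107 + 0.587×145 + 0.114×122
Gray = 31.993 + 85.115 + 13.908
Gray = 131.016 → round half up → 131
Gray = 131


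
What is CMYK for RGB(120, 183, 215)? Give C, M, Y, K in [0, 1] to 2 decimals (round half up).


R'=120/255≈0.4706, G'=183/255≈0.7176, B'=215/255≈0.8431
K = 1 - max(R',G',B') = 1 - 215/255 = 40/255 = 0.15686… → 0.16
(1-R'-K)/(1-K) simplifies to (max-R)/max with max = 215:
C = (215-120)/215 = 95/215 = 0.44186… → 0.44
M = (215-183)/215 = 32/215 = 0.14883… → 0.15
Y = (215-215)/215 = 0/215 = 0 → 0.00
= CMYK(0.44, 0.15, 0.00, 0.16)


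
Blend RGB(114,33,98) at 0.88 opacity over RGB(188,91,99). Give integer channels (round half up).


C = α×F + (1-α)×B, with 1-α = 0.12
R: 0.88×114 + 0.12×188 = 100.32 + 22.56 = 122.88 → 123
G: 0.88×33 + 0.12×91 = 29.04 + 10.92 = 39.96 → 40
B: 0.88×98 + 0.12×99 = 86.24 + 11.88 = 98.12 → 98
= RGB(123, 40, 98)


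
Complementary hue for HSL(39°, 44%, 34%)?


Complement = opposite side of color wheel = hue + 180°
H' = (39 + 180) mod 360 = 219°
S and L unchanged.
= HSL(219°, 44%, 34%)


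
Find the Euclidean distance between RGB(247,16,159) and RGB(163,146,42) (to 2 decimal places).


d = √[(R₁-R₂)² + (G₁-G₂)² + (B₁-B₂)²]
d = √[(247-163)² + (16-146)² + (159-42)²]
d = √[7056 + 16900 + 13689]
d = √37645
d ≈ 194.02


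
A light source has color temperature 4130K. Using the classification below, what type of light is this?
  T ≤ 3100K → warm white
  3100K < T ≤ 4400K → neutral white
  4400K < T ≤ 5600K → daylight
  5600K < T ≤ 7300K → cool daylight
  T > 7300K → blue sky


Temperature: 4130K
3100K < 4130K ≤ 4400K → neutral white
Classification: neutral white


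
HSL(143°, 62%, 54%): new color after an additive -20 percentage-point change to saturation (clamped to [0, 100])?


Original S = 62%
Adjustment = -20 percentage points
New S = 62 + (-20) = 42
Clamp to [0, 100] → 42
= HSL(143°, 42%, 54%)


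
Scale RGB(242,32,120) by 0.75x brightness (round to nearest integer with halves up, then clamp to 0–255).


Multiply each channel by 0.75, round half up, clamp to [0, 255]
R: 242×0.75 = 181.5 → round → 182
G: 32×0.75 = 24
B: 120×0.75 = 90
= RGB(182, 24, 90)


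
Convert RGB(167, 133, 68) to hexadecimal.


R = 167 → A7 (hex)
G = 133 → 85 (hex)
B = 68 → 44 (hex)
Hex = #A78544


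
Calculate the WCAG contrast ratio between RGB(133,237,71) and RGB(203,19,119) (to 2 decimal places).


Linearize each sRGB channel c=v/255: c/12.92 if c ≤ 0.04045 else ((c+0.055)/1.055)^2.4
L = 0.2126×R_lin + 0.7152×G_lin + 0.0722×B_lin
Color 1 (133,237,71):
  R=133: 133/255≈0.5216 > 0.04045 → ((0.5216+0.055)/1.055)^2.4 ≈ 0.23455
  G=237: 237/255≈0.9294 > 0.04045 → ((0.9294+0.055)/1.055)^2.4 ≈ 0.84687
  B=71: 71/255≈0.2784 > 0.04045 → ((0.2784+0.055)/1.055)^2.4 ≈ 0.06301
  L1 = 0.2126×0.23455 + 0.7152×0.84687 + 0.0722×0.06301 ≈ 0.66010
Color 2 (203,19,119):
  R=203: 203/255≈0.7961 > 0.04045 → ((0.7961+0.055)/1.055)^2.4 ≈ 0.59720
  G=19: 19/255≈0.0745 > 0.04045 → ((0.0745+0.055)/1.055)^2.4 ≈ 0.00651
  B=119: 119/255≈0.4667 > 0.04045 → ((0.4667+0.055)/1.055)^2.4 ≈ 0.18447
  L2 = 0.2126×0.59720 + 0.7152×0.00651 + 0.0722×0.18447 ≈ 0.14494
Lighter = 0.66010, Darker = 0.14494
Ratio = (L_lighter + 0.05) / (L_darker + 0.05)
Ratio = (0.66010 + 0.05) / (0.14494 + 0.05) = 0.71010 / 0.19494 ≈ 3.6426
Ratio ≈ 3.64:1


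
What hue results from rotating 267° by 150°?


New hue = (H + rotation) mod 360
New hue = (267 + 150) mod 360
= 417 mod 360
= 57°


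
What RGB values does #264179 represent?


26 → 38 (R)
41 → 65 (G)
79 → 121 (B)
= RGB(38, 65, 121)


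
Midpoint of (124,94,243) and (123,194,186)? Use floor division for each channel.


Midpoint: each channel = ⌊(C₁+C₂)/2⌋
R: ⌊(124+123)/2⌋ = 123
G: ⌊(94+194)/2⌋ = 144
B: ⌊(243+186)/2⌋ = 214
= RGB(123, 144, 214)


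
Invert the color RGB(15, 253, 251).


Invert: (255-R, 255-G, 255-B)
R: 255-15 = 240
G: 255-253 = 2
B: 255-251 = 4
= RGB(240, 2, 4)


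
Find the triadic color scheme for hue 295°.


Triadic: equally spaced at 120° intervals
H1 = 295°
H2 = (295 + 120) mod 360 = 55°
H3 = (295 + 240) mod 360 = 175°
Triadic = 295°, 55°, 175°


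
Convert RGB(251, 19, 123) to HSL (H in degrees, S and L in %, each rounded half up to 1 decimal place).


Normalize: R'=251/255≈0.9843, G'=19/255≈0.0745, B'=123/255≈0.4824
Max=251/255, Min=19/255, Δ=Max-Min=232/255
L = (Max+Min)/2 = (251+19)/510 = 270/510 = 0.52941… → L = 52.9%
L > 0.5 → S = Δ/(2-Max-Min) = 232/(510-251-19) = 232/240 = 0.96666… → S = 96.7%
(the 1/255 factors cancel in S and H, so raw channel differences can be used)
Max is R' → H = 60 × (((G-B)/Δ) mod 6) = 60 × (((19-123)/232) mod 6)
  (-104)/232 = -0.4482…; negative, so add 6 → 5.5517…
  H = 60 × 5.5517… = 333.103…° → H = 333.1°
= HSL(333.1°, 96.7%, 52.9%)


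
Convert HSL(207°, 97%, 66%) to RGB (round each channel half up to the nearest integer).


H=207°, S=0.97, L=0.66
C = (1-|2L-1|)×S = (1-|0.32|)×0.97 = 0.6596
H' = H/60 = 207/60 ≈ 3.4500; X = C×(1-|H' mod 2 - 1|) = 0.36278
m = L - C/2 = 0.66 - 0.3298 = 0.3302
Sector ⌊H'⌋ = 3 → (R',G',B') = (0.0, 0.36278, 0.6596)
RGB = ((R'+m)×255, (G'+m)×255, (B'+m)×255) = (84.201, 176.7099, 252.399)
Round half up → RGB(84, 177, 252)


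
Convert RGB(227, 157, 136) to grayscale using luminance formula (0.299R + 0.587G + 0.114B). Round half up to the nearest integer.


Gray = 0.299×R + 0.587×G + 0.114×B
Gray = 0.299×227 + 0.587×157 + 0.114×136
Gray = 67.873 + 92.159 + 15.504
Gray = 175.536 → round half up → 176
Gray = 176


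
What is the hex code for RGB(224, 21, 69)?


R = 224 → E0 (hex)
G = 21 → 15 (hex)
B = 69 → 45 (hex)
Hex = #E01545


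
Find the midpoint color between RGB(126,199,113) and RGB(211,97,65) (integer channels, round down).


Midpoint: each channel = ⌊(C₁+C₂)/2⌋
R: ⌊(126+211)/2⌋ = 168
G: ⌊(199+97)/2⌋ = 148
B: ⌊(113+65)/2⌋ = 89
= RGB(168, 148, 89)


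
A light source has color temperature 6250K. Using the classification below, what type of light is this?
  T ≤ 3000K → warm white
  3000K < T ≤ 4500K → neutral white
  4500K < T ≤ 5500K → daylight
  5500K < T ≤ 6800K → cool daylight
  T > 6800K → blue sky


Temperature: 6250K
5500K < 6250K ≤ 6800K → cool daylight
Classification: cool daylight


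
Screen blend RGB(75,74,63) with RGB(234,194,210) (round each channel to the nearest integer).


Screen: C = 255 - (255-A)×(255-B)/255, rounded to nearest integer
R: 255 - (255-75)×(255-234)/255 = 255 - 3780/255 ≈ 255 - 14.824 = 240.176 → 240
G: 255 - (255-74)×(255-194)/255 = 255 - 11041/255 ≈ 255 - 43.298 = 211.702 → 212
B: 255 - (255-63)×(255-210)/255 = 255 - 8640/255 ≈ 255 - 33.882 = 221.118 → 221
= RGB(240, 212, 221)


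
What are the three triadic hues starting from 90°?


Triadic: equally spaced at 120° intervals
H1 = 90°
H2 = (90 + 120) mod 360 = 210°
H3 = (90 + 240) mod 360 = 330°
Triadic = 90°, 210°, 330°


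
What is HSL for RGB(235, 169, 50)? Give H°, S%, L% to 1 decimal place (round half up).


Normalize: R'=235/255≈0.9216, G'=169/255≈0.6627, B'=50/255≈0.1961
Max=235/255, Min=50/255, Δ=Max-Min=185/255
L = (Max+Min)/2 = (235+50)/510 = 285/510 = 0.55882… → L = 55.9%
L > 0.5 → S = Δ/(2-Max-Min) = 185/(510-235-50) = 185/225 = 0.82222… → S = 82.2%
(the 1/255 factors cancel in S and H, so raw channel differences can be used)
Max is R' → H = 60 × (((G-B)/Δ) mod 6) = 60 × (((169-50)/185) mod 6)
  119/185 = 0.6432…
  H = 60 × 0.6432… = 38.594…° → H = 38.6°
= HSL(38.6°, 82.2%, 55.9%)


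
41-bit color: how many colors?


Colors = 2^bits = 2^41
= 2,199,023,255,552 colors


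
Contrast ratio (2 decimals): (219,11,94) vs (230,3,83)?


Linearize each sRGB channel c=v/255: c/12.92 if c ≤ 0.04045 else ((c+0.055)/1.055)^2.4
L = 0.2126×R_lin + 0.7152×G_lin + 0.0722×B_lin
Color 1 (219,11,94):
  R=219: 219/255≈0.8588 > 0.04045 → ((0.8588+0.055)/1.055)^2.4 ≈ 0.70838
  G=11: 11/255≈0.0431 > 0.04045 → ((0.0431+0.055)/1.055)^2.4 ≈ 0.00335
  B=94: 94/255≈0.3686 > 0.04045 → ((0.3686+0.055)/1.055)^2.4 ≈ 0.11193
  L1 = 0.2126×0.70838 + 0.7152×0.00335 + 0.0722×0.11193 ≈ 0.16108
Color 2 (230,3,83):
  R=230: 230/255≈0.9020 > 0.04045 → ((0.9020+0.055)/1.055)^2.4 ≈ 0.79130
  G=3: 3/255≈0.0118 ≤ 0.04045 → 0.0118/12.92 ≈ 0.00091
  B=83: 83/255≈0.3255 > 0.04045 → ((0.3255+0.055)/1.055)^2.4 ≈ 0.08650
  L2 = 0.2126×0.79130 + 0.7152×0.00091 + 0.0722×0.08650 ≈ 0.17513
Lighter = 0.17513, Darker = 0.16108
Ratio = (L_lighter + 0.05) / (L_darker + 0.05)
Ratio = (0.17513 + 0.05) / (0.16108 + 0.05) = 0.22513 / 0.21108 ≈ 1.0666
Ratio ≈ 1.07:1


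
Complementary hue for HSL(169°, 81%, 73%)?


Complement = opposite side of color wheel = hue + 180°
H' = (169 + 180) mod 360 = 349°
S and L unchanged.
= HSL(349°, 81%, 73%)


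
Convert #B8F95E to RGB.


B8 → 184 (R)
F9 → 249 (G)
5E → 94 (B)
= RGB(184, 249, 94)


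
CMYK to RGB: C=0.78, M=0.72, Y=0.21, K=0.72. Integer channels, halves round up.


R = 255 × (1-C) × (1-K) = 255 × 0.22 × 0.28 = 15.708 → 16
G = 255 × (1-M) × (1-K) = 255 × 0.28 × 0.28 = 19.992 → 20
B = 255 × (1-Y) × (1-K) = 255 × 0.79 × 0.28 = 56.406 → 56
= RGB(16, 20, 56)


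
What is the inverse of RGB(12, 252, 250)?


Invert: (255-R, 255-G, 255-B)
R: 255-12 = 243
G: 255-252 = 3
B: 255-250 = 5
= RGB(243, 3, 5)


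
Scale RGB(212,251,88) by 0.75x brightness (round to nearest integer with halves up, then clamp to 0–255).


Multiply each channel by 0.75, round half up, clamp to [0, 255]
R: 212×0.75 = 159
G: 251×0.75 = 188.25 → round → 188
B: 88×0.75 = 66
= RGB(159, 188, 66)


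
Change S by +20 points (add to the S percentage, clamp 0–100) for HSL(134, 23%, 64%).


Original S = 23%
Adjustment = +20 percentage points
New S = 23 + (20) = 43
Clamp to [0, 100] → 43
= HSL(134°, 43%, 64%)


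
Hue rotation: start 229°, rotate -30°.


New hue = (H + rotation) mod 360
New hue = (229 -30) mod 360
= 199 mod 360
= 199°


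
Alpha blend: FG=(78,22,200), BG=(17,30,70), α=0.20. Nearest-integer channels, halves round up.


C = α×F + (1-α)×B, with 1-α = 0.80
R: 0.20×78 + 0.80×17 = 15.60 + 13.60 = 29.20 → 29
G: 0.20×22 + 0.80×30 = 4.40 + 24.00 = 28.40 → 28
B: 0.20×200 + 0.80×70 = 40.00 + 56.00 = 96.00 → 96
= RGB(29, 28, 96)


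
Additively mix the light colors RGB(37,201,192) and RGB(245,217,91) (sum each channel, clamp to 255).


Additive: each channel = min(255, C₁+C₂)
R: 37+245 = 282 → 255
G: 201+217 = 418 → 255
B: 192+91 = 283 → 255
= RGB(255, 255, 255)


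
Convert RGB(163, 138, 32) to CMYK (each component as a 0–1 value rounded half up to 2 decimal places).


R'=163/255≈0.6392, G'=138/255≈0.5412, B'=32/255≈0.1255
K = 1 - max(R',G',B') = 1 - 163/255 = 92/255 = 0.36078… → 0.36
(1-R'-K)/(1-K) simplifies to (max-R)/max with max = 163:
C = (163-163)/163 = 0/163 = 0 → 0.00
M = (163-138)/163 = 25/163 = 0.15337… → 0.15
Y = (163-32)/163 = 131/163 = 0.80368… → 0.80
= CMYK(0.00, 0.15, 0.80, 0.36)


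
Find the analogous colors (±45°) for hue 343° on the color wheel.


Base hue: 343°
Left analog: (343 - 45) mod 360 = 298°
Right analog: (343 + 45) mod 360 = 28°
Analogous hues = 298° and 28°


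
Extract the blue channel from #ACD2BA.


Color: #ACD2BA
R = AC = 172
G = D2 = 210
B = BA = 186
Blue = 186


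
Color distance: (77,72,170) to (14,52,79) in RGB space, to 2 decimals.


d = √[(R₁-R₂)² + (G₁-G₂)² + (B₁-B₂)²]
d = √[(77-14)² + (72-52)² + (170-79)²]
d = √[3969 + 400 + 8281]
d = √12650
d ≈ 112.47


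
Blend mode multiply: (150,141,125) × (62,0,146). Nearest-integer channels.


Multiply: C = A×B/255, rounded to nearest integer
R: 150×62/255 = 9300/255 ≈ 36.471 → 36
G: 141×0/255 = 0/255 ≈ 0.000 → 0
B: 125×146/255 = 18250/255 ≈ 71.569 → 72
= RGB(36, 0, 72)


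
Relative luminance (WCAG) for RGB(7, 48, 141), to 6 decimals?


Linearize each channel (sRGB transfer function): c = v/255; c_lin = c/12.92 if c ≤ 0.04045, else ((c+0.055)/1.055)^2.4
  R: 7/255 ≈ 0.027451 ≤ 0.04045 → 0.027451/12.92 ≈ 0.002125
  G: 48/255 ≈ 0.188235 > 0.04045 → ((0.188235+0.055)/1.055)^2.4 ≈ 0.029557
  B: 141/255 ≈ 0.552941 > 0.04045 → ((0.552941+0.055)/1.055)^2.4 ≈ 0.266356
R_lin = 0.002125, G_lin = 0.029557, B_lin = 0.266356
L = 0.2126×R + 0.7152×G + 0.0722×B
L = 0.2126×0.002125 + 0.7152×0.029557 + 0.0722×0.266356
L ≈ 0.040822


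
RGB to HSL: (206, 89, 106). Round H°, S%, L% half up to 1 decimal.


Normalize: R'=206/255≈0.8078, G'=89/255≈0.3490, B'=106/255≈0.4157
Max=206/255, Min=89/255, Δ=Max-Min=117/255
L = (Max+Min)/2 = (206+89)/510 = 295/510 = 0.57843… → L = 57.8%
L > 0.5 → S = Δ/(2-Max-Min) = 117/(510-206-89) = 117/215 = 0.54418… → S = 54.4%
(the 1/255 factors cancel in S and H, so raw channel differences can be used)
Max is R' → H = 60 × (((G-B)/Δ) mod 6) = 60 × (((89-106)/117) mod 6)
  (-17)/117 = -0.1452…; negative, so add 6 → 5.8547…
  H = 60 × 5.8547… = 351.282…° → H = 351.3°
= HSL(351.3°, 54.4%, 57.8%)


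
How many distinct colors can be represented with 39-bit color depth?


Colors = 2^bits = 2^39
= 549,755,813,888 colors


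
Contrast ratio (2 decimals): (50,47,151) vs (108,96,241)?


Linearize each sRGB channel c=v/255: c/12.92 if c ≤ 0.04045 else ((c+0.055)/1.055)^2.4
L = 0.2126×R_lin + 0.7152×G_lin + 0.0722×B_lin
Color 1 (50,47,151):
  R=50: 50/255≈0.1961 > 0.04045 → ((0.1961+0.055)/1.055)^2.4 ≈ 0.03190
  G=47: 47/255≈0.1843 > 0.04045 → ((0.1843+0.055)/1.055)^2.4 ≈ 0.02843
  B=151: 151/255≈0.5922 > 0.04045 → ((0.5922+0.055)/1.055)^2.4 ≈ 0.30947
  L1 = 0.2126×0.03190 + 0.7152×0.02843 + 0.0722×0.30947 ≈ 0.04946
Color 2 (108,96,241):
  R=108: 108/255≈0.4235 > 0.04045 → ((0.4235+0.055)/1.055)^2.4 ≈ 0.14996
  G=96: 96/255≈0.3765 > 0.04045 → ((0.3765+0.055)/1.055)^2.4 ≈ 0.11697
  B=241: 241/255≈0.9451 > 0.04045 → ((0.9451+0.055)/1.055)^2.4 ≈ 0.87962
  L2 = 0.2126×0.14996 + 0.7152×0.11697 + 0.0722×0.87962 ≈ 0.17905
Lighter = 0.17905, Darker = 0.04946
Ratio = (L_lighter + 0.05) / (L_darker + 0.05)
Ratio = (0.17905 + 0.05) / (0.04946 + 0.05) = 0.22905 / 0.09946 ≈ 2.3030
Ratio ≈ 2.30:1


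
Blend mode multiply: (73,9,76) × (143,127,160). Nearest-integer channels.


Multiply: C = A×B/255, rounded to nearest integer
R: 73×143/255 = 10439/255 ≈ 40.937 → 41
G: 9×127/255 = 1143/255 ≈ 4.482 → 4
B: 76×160/255 = 12160/255 ≈ 47.686 → 48
= RGB(41, 4, 48)


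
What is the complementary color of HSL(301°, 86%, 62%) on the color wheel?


Complement = opposite side of color wheel = hue + 180°
H' = (301 + 180) mod 360 = 121°
S and L unchanged.
= HSL(121°, 86%, 62%)


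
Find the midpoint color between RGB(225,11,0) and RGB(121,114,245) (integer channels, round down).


Midpoint: each channel = ⌊(C₁+C₂)/2⌋
R: ⌊(225+121)/2⌋ = 173
G: ⌊(11+114)/2⌋ = 62
B: ⌊(0+245)/2⌋ = 122
= RGB(173, 62, 122)


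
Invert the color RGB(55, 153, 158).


Invert: (255-R, 255-G, 255-B)
R: 255-55 = 200
G: 255-153 = 102
B: 255-158 = 97
= RGB(200, 102, 97)


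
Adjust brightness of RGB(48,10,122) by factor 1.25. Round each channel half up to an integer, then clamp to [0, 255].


Multiply each channel by 1.25, round half up, clamp to [0, 255]
R: 48×1.25 = 60
G: 10×1.25 = 12.5 → round → 13
B: 122×1.25 = 152.5 → round → 153
= RGB(60, 13, 153)


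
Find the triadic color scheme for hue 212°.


Triadic: equally spaced at 120° intervals
H1 = 212°
H2 = (212 + 120) mod 360 = 332°
H3 = (212 + 240) mod 360 = 92°
Triadic = 212°, 332°, 92°


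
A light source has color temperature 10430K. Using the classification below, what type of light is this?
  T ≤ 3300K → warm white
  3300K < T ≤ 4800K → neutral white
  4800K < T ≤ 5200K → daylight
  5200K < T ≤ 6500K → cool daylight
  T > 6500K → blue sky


Temperature: 10430K
10430K > 6500K → blue sky
Classification: blue sky


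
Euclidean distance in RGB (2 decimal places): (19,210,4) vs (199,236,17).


d = √[(R₁-R₂)² + (G₁-G₂)² + (B₁-B₂)²]
d = √[(19-199)² + (210-236)² + (4-17)²]
d = √[32400 + 676 + 169]
d = √33245
d ≈ 182.33


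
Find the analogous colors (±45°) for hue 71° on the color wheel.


Base hue: 71°
Left analog: (71 - 45) mod 360 = 26°
Right analog: (71 + 45) mod 360 = 116°
Analogous hues = 26° and 116°


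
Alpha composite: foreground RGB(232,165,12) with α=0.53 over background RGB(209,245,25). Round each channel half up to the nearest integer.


C = α×F + (1-α)×B, with 1-α = 0.47
R: 0.53×232 + 0.47×209 = 122.96 + 98.23 = 221.19 → 221
G: 0.53×165 + 0.47×245 = 87.45 + 115.15 = 202.60 → 203
B: 0.53×12 + 0.47×25 = 6.36 + 11.75 = 18.11 → 18
= RGB(221, 203, 18)


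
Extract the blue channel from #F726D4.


Color: #F726D4
R = F7 = 247
G = 26 = 38
B = D4 = 212
Blue = 212


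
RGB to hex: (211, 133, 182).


R = 211 → D3 (hex)
G = 133 → 85 (hex)
B = 182 → B6 (hex)
Hex = #D385B6


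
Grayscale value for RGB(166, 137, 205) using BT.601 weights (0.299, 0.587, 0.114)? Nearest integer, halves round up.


Gray = 0.299×R + 0.587×G + 0.114×B
Gray = 0.299×166 + 0.587×137 + 0.114×205
Gray = 49.634 + 80.419 + 23.370
Gray = 153.423 → round half up → 153
Gray = 153


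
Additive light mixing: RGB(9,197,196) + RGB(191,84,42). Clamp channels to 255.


Additive: each channel = min(255, C₁+C₂)
R: 9+191 = 200 → 200
G: 197+84 = 281 → 255
B: 196+42 = 238 → 238
= RGB(200, 255, 238)


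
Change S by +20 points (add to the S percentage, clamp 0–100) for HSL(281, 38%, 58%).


Original S = 38%
Adjustment = +20 percentage points
New S = 38 + (20) = 58
Clamp to [0, 100] → 58
= HSL(281°, 58%, 58%)


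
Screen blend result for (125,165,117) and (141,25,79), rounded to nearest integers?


Screen: C = 255 - (255-A)×(255-B)/255, rounded to nearest integer
R: 255 - (255-125)×(255-141)/255 = 255 - 14820/255 ≈ 255 - 58.118 = 196.882 → 197
G: 255 - (255-165)×(255-25)/255 = 255 - 20700/255 ≈ 255 - 81.176 = 173.824 → 174
B: 255 - (255-117)×(255-79)/255 = 255 - 24288/255 ≈ 255 - 95.247 = 159.753 → 160
= RGB(197, 174, 160)


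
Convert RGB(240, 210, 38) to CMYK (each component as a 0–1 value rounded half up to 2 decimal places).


R'=240/255≈0.9412, G'=210/255≈0.8235, B'=38/255≈0.1490
K = 1 - max(R',G',B') = 1 - 240/255 = 15/255 = 0.05882… → 0.06
(1-R'-K)/(1-K) simplifies to (max-R)/max with max = 240:
C = (240-240)/240 = 0/240 = 0 → 0.00
M = (240-210)/240 = 30/240 = 0.125 → 0.13
Y = (240-38)/240 = 202/240 = 0.84166… → 0.84
= CMYK(0.00, 0.13, 0.84, 0.06)


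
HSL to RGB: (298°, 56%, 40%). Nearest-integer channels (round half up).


H=298°, S=0.56, L=0.40
C = (1-|2L-1|)×S = (1-|-0.20|)×0.56 = 0.448
H' = H/60 = 298/60 ≈ 4.9667; X = C×(1-|H' mod 2 - 1|) ≈ 0.4331
m = L - C/2 = 0.40 - 0.224 = 0.176
Sector ⌊H'⌋ = 4 → (R',G',B') = (≈0.4331, 0.0, 0.448)
RGB = ((R'+m)×255, (G'+m)×255, (B'+m)×255) = (155.312, 44.88, 159.12)
Round half up → RGB(155, 45, 159)


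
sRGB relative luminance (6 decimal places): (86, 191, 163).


Linearize each channel (sRGB transfer function): c = v/255; c_lin = c/12.92 if c ≤ 0.04045, else ((c+0.055)/1.055)^2.4
  R: 86/255 ≈ 0.337255 > 0.04045 → ((0.337255+0.055)/1.055)^2.4 ≈ 0.093059
  G: 191/255 ≈ 0.749020 > 0.04045 → ((0.749020+0.055)/1.055)^2.4 ≈ 0.520996
  B: 163/255 ≈ 0.639216 > 0.04045 → ((0.639216+0.055)/1.055)^2.4 ≈ 0.366253
R_lin = 0.093059, G_lin = 0.520996, B_lin = 0.366253
L = 0.2126×R + 0.7152×G + 0.0722×B
L = 0.2126×0.093059 + 0.7152×0.520996 + 0.0722×0.366253
L ≈ 0.418844


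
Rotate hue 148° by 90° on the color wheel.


New hue = (H + rotation) mod 360
New hue = (148 + 90) mod 360
= 238 mod 360
= 238°


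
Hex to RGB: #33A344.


33 → 51 (R)
A3 → 163 (G)
44 → 68 (B)
= RGB(51, 163, 68)


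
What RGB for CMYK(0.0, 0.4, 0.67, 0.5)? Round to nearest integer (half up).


R = 255 × (1-C) × (1-K) = 255 × 1.00 × 0.50 = 127.5 → 128
G = 255 × (1-M) × (1-K) = 255 × 0.60 × 0.50 = 76.5 → 77
B = 255 × (1-Y) × (1-K) = 255 × 0.33 × 0.50 = 42.075 → 42
= RGB(128, 77, 42)


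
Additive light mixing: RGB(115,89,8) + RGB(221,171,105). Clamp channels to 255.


Additive: each channel = min(255, C₁+C₂)
R: 115+221 = 336 → 255
G: 89+171 = 260 → 255
B: 8+105 = 113 → 113
= RGB(255, 255, 113)


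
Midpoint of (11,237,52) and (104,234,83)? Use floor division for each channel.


Midpoint: each channel = ⌊(C₁+C₂)/2⌋
R: ⌊(11+104)/2⌋ = 57
G: ⌊(237+234)/2⌋ = 235
B: ⌊(52+83)/2⌋ = 67
= RGB(57, 235, 67)


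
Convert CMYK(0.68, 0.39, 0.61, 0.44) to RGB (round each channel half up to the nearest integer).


R = 255 × (1-C) × (1-K) = 255 × 0.32 × 0.56 = 45.696 → 46
G = 255 × (1-M) × (1-K) = 255 × 0.61 × 0.56 = 87.108 → 87
B = 255 × (1-Y) × (1-K) = 255 × 0.39 × 0.56 = 55.692 → 56
= RGB(46, 87, 56)


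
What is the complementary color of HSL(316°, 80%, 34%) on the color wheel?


Complement = opposite side of color wheel = hue + 180°
H' = (316 + 180) mod 360 = 136°
S and L unchanged.
= HSL(136°, 80%, 34%)


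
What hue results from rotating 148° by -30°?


New hue = (H + rotation) mod 360
New hue = (148 -30) mod 360
= 118 mod 360
= 118°


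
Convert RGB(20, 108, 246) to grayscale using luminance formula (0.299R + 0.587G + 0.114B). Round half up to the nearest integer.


Gray = 0.299×R + 0.587×G + 0.114×B
Gray = 0.299×20 + 0.587×108 + 0.114×246
Gray = 5.980 + 63.396 + 28.044
Gray = 97.420 → round half up → 97
Gray = 97


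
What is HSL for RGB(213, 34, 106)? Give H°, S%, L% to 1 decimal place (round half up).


Normalize: R'=213/255≈0.8353, G'=34/255≈0.1333, B'=106/255≈0.4157
Max=213/255, Min=34/255, Δ=Max-Min=179/255
L = (Max+Min)/2 = (213+34)/510 = 247/510 = 0.48431… → L = 48.4%
L ≤ 0.5 → S = Δ/(Max+Min) = 179/(213+34) = 179/247 = 0.72469… → S = 72.5%
(the 1/255 factors cancel in S and H, so raw channel differences can be used)
Max is R' → H = 60 × (((G-B)/Δ) mod 6) = 60 × (((34-106)/179) mod 6)
  (-72)/179 = -0.4022…; negative, so add 6 → 5.5977…
  H = 60 × 5.5977… = 335.865…° → H = 335.9°
= HSL(335.9°, 72.5%, 48.4%)


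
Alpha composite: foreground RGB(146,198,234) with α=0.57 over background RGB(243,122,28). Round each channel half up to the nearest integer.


C = α×F + (1-α)×B, with 1-α = 0.43
R: 0.57×146 + 0.43×243 = 83.22 + 104.49 = 187.71 → 188
G: 0.57×198 + 0.43×122 = 112.86 + 52.46 = 165.32 → 165
B: 0.57×234 + 0.43×28 = 133.38 + 12.04 = 145.42 → 145
= RGB(188, 165, 145)


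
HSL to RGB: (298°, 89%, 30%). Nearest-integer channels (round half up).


H=298°, S=0.89, L=0.30
C = (1-|2L-1|)×S = (1-|-0.40|)×0.89 = 0.534
H' = H/60 = 298/60 ≈ 4.9667; X = C×(1-|H' mod 2 - 1|) = 0.5162
m = L - C/2 = 0.30 - 0.267 = 0.033
Sector ⌊H'⌋ = 4 → (R',G',B') = (0.5162, 0.0, 0.534)
RGB = ((R'+m)×255, (G'+m)×255, (B'+m)×255) = (140.046, 8.415, 144.585)
Round half up → RGB(140, 8, 145)


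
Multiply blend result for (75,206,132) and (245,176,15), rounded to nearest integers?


Multiply: C = A×B/255, rounded to nearest integer
R: 75×245/255 = 18375/255 ≈ 72.059 → 72
G: 206×176/255 = 36256/255 ≈ 142.180 → 142
B: 132×15/255 = 1980/255 ≈ 7.765 → 8
= RGB(72, 142, 8)


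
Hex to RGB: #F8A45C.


F8 → 248 (R)
A4 → 164 (G)
5C → 92 (B)
= RGB(248, 164, 92)


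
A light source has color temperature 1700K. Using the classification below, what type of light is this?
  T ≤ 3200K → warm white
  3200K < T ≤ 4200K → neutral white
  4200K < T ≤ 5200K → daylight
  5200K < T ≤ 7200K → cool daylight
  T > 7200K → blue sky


Temperature: 1700K
1700K ≤ 3200K → warm white
Classification: warm white
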